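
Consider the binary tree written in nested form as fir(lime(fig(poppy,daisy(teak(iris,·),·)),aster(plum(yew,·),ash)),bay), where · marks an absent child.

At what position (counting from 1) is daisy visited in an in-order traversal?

5

In-order visits the left subtree, then the node, then the right subtree.
At fir: go left to lime.
  At lime: go left to fig.
    At fig: go left to poppy.
      poppy is a leaf — visit poppy.
    Visit fig.
    At fig: go right to daisy.
      At daisy: go left to teak.
        At teak: go left to iris.
          iris is a leaf — visit iris.
        Visit teak.
        At teak: no right child.
      Visit daisy.
      At daisy: no right child.
  Visit lime.
  At lime: go right to aster.
    At aster: go left to plum.
      At plum: go left to yew.
        yew is a leaf — visit yew.
      Visit plum.
      At plum: no right child.
    Visit aster.
    At aster: go right to ash.
      ash is a leaf — visit ash.
Visit fir.
At fir: go right to bay.
  bay is a leaf — visit bay.
Full in-order sequence: poppy, fig, iris, teak, daisy, lime, yew, plum, aster, ash, fir, bay.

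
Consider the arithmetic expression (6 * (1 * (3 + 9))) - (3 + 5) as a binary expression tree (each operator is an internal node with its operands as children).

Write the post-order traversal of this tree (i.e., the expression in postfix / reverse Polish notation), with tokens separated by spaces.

6 1 3 9 + * * 3 5 + -

Post-order on an expression tree gives postfix notation: for each operator, emit left operand, right operand, then the operator.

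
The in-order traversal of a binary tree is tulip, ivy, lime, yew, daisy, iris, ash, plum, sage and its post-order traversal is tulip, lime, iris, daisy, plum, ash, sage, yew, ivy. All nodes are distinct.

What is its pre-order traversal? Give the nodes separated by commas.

The last element of post-order is the root; it splits in-order into left and right subtrees.
Root ivy: left subtree has 1 node {tulip}, right has 7 {lime, yew, daisy, iris, ash, plum, sage}.
  Root yew: left subtree has 1 node {lime}, right has 5 {daisy, iris, ash, plum, sage}.
    Root sage: left subtree has 4 nodes {daisy, iris, ash, plum}, right has 0 { }.
      Root ash: left subtree has 2 nodes {daisy, iris}, right has 1 {plum}.
        Root daisy: left subtree has 0 nodes { }, right has 1 {iris}.

ivy, tulip, yew, lime, sage, ash, daisy, iris, plum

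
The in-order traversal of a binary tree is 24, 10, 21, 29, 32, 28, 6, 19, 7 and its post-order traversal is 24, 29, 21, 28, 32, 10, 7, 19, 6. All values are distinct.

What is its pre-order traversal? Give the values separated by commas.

6, 10, 24, 32, 21, 29, 28, 19, 7

The last element of post-order is the root; it splits in-order into left and right subtrees.
Root 6: left subtree has 6 nodes {24, 10, 21, 29, 32, 28}, right has 2 {19, 7}.
  Root 10: left subtree has 1 node {24}, right has 4 {21, 29, 32, 28}.
    Root 32: left subtree has 2 nodes {21, 29}, right has 1 {28}.
      Root 21: left subtree has 0 nodes { }, right has 1 {29}.
  Root 19: left subtree has 0 nodes { }, right has 1 {7}.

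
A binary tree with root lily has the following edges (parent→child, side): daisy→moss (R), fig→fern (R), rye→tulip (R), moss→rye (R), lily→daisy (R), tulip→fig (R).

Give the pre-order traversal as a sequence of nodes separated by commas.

Pre-order visits the node, then its left subtree, then its right subtree.
Visit lily.
At lily: no left child.
At lily: go right to daisy.
  Visit daisy.
  At daisy: no left child.
  At daisy: go right to moss.
    Visit moss.
    At moss: no left child.
    At moss: go right to rye.
      Visit rye.
      At rye: no left child.
      At rye: go right to tulip.
        Visit tulip.
        At tulip: no left child.
        At tulip: go right to fig.
          Visit fig.
          At fig: no left child.
          At fig: go right to fern.
            fern is a leaf — visit fern.

lily, daisy, moss, rye, tulip, fig, fern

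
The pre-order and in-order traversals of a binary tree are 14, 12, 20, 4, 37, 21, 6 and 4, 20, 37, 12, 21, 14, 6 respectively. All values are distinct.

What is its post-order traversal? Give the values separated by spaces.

The first element of pre-order is the root; it splits in-order into left and right subtrees.
Root 14: left subtree has 5 nodes {4, 20, 37, 12, 21}, right has 1 {6}.
  Root 12: left subtree has 3 nodes {4, 20, 37}, right has 1 {21}.
    Root 20: left subtree has 1 node {4}, right has 1 {37}.

4 37 20 21 12 6 14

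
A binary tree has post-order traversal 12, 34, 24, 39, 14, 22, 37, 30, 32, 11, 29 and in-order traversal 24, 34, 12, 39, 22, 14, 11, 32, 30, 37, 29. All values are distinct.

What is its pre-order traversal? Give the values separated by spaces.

The last element of post-order is the root; it splits in-order into left and right subtrees.
Root 29: left subtree has 10 nodes {24, 34, 12, 39, 22, 14, 11, 32, 30, 37}, right has 0 { }.
  Root 11: left subtree has 6 nodes {24, 34, 12, 39, 22, 14}, right has 3 {32, 30, 37}.
    Root 22: left subtree has 4 nodes {24, 34, 12, 39}, right has 1 {14}.
      Root 39: left subtree has 3 nodes {24, 34, 12}, right has 0 { }.
        Root 24: left subtree has 0 nodes { }, right has 2 {34, 12}.
          Root 34: left subtree has 0 nodes { }, right has 1 {12}.
    Root 32: left subtree has 0 nodes { }, right has 2 {30, 37}.
      Root 30: left subtree has 0 nodes { }, right has 1 {37}.

29 11 22 39 24 34 12 14 32 30 37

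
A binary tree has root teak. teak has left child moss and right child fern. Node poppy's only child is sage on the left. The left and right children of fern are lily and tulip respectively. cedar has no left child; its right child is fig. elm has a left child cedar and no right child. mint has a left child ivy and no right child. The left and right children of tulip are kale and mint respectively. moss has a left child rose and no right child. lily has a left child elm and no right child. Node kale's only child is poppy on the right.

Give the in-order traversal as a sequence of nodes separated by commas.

rose, moss, teak, cedar, fig, elm, lily, fern, kale, sage, poppy, tulip, ivy, mint

In-order visits the left subtree, then the node, then the right subtree.
At teak: go left to moss.
  At moss: go left to rose.
    rose is a leaf — visit rose.
  Visit moss.
  At moss: no right child.
Visit teak.
At teak: go right to fern.
  At fern: go left to lily.
    At lily: go left to elm.
      At elm: go left to cedar.
        At cedar: no left child.
        Visit cedar.
        At cedar: go right to fig.
          fig is a leaf — visit fig.
      Visit elm.
      At elm: no right child.
    Visit lily.
    At lily: no right child.
  Visit fern.
  At fern: go right to tulip.
    At tulip: go left to kale.
      At kale: no left child.
      Visit kale.
      At kale: go right to poppy.
        At poppy: go left to sage.
          sage is a leaf — visit sage.
        Visit poppy.
        At poppy: no right child.
    Visit tulip.
    At tulip: go right to mint.
      At mint: go left to ivy.
        ivy is a leaf — visit ivy.
      Visit mint.
      At mint: no right child.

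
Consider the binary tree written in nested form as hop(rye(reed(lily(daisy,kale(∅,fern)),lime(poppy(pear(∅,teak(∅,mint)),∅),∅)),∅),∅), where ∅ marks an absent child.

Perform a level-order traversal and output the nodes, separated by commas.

Level-order visits nodes level by level from the root, left to right within each level.
Level 0: hop
Level 1: rye
Level 2: reed
Level 3: lily, lime
Level 4: daisy, kale, poppy
Level 5: fern, pear
Level 6: teak
Level 7: mint

hop, rye, reed, lily, lime, daisy, kale, poppy, fern, pear, teak, mint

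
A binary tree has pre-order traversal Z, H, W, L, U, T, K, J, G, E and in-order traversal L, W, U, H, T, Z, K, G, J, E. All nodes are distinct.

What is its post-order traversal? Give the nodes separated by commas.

The first element of pre-order is the root; it splits in-order into left and right subtrees.
Root Z: left subtree has 5 nodes {L, W, U, H, T}, right has 4 {K, G, J, E}.
  Root H: left subtree has 3 nodes {L, W, U}, right has 1 {T}.
    Root W: left subtree has 1 node {L}, right has 1 {U}.
  Root K: left subtree has 0 nodes { }, right has 3 {G, J, E}.
    Root J: left subtree has 1 node {G}, right has 1 {E}.

L, U, W, T, H, G, E, J, K, Z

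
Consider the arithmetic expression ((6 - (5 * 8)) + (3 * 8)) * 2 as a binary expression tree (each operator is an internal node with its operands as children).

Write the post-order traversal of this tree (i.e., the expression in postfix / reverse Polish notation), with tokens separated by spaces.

6 5 8 * - 3 8 * + 2 *

Post-order on an expression tree gives postfix notation: for each operator, emit left operand, right operand, then the operator.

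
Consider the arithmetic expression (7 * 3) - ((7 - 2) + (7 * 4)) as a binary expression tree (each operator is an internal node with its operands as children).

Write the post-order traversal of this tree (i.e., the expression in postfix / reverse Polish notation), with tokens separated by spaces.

7 3 * 7 2 - 7 4 * + -

Post-order on an expression tree gives postfix notation: for each operator, emit left operand, right operand, then the operator.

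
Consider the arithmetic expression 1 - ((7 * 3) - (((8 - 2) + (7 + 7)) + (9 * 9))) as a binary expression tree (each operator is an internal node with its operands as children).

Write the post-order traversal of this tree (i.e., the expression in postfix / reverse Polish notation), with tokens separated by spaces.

1 7 3 * 8 2 - 7 7 + + 9 9 * + - -

Post-order on an expression tree gives postfix notation: for each operator, emit left operand, right operand, then the operator.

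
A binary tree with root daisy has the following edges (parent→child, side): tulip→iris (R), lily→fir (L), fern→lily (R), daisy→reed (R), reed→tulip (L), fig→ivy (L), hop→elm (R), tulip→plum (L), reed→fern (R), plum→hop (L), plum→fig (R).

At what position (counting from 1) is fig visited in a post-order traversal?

4

Post-order visits the left subtree, then the right subtree, then the node.
At daisy: no left child.
At daisy: go right to reed.
  At reed: go left to tulip.
    At tulip: go left to plum.
      At plum: go left to hop.
        At hop: no left child.
        At hop: go right to elm.
          elm is a leaf — visit elm.
        Visit hop.
      At plum: go right to fig.
        At fig: go left to ivy.
          ivy is a leaf — visit ivy.
        At fig: no right child.
        Visit fig.
      Visit plum.
    At tulip: go right to iris.
      iris is a leaf — visit iris.
    Visit tulip.
  At reed: go right to fern.
    At fern: no left child.
    At fern: go right to lily.
      At lily: go left to fir.
        fir is a leaf — visit fir.
      At lily: no right child.
      Visit lily.
    Visit fern.
  Visit reed.
Visit daisy.
Full post-order sequence: elm, hop, ivy, fig, plum, iris, tulip, fir, lily, fern, reed, daisy.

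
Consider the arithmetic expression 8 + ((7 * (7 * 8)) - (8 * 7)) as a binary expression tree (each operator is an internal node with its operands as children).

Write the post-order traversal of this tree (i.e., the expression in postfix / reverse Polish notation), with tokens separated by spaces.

Post-order on an expression tree gives postfix notation: for each operator, emit left operand, right operand, then the operator.

8 7 7 8 * * 8 7 * - +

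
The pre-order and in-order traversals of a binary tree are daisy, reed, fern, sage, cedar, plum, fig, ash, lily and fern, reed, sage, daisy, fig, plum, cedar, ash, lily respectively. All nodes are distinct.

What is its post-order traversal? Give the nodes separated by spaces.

fern sage reed fig plum lily ash cedar daisy

The first element of pre-order is the root; it splits in-order into left and right subtrees.
Root daisy: left subtree has 3 nodes {fern, reed, sage}, right has 5 {fig, plum, cedar, ash, lily}.
  Root reed: left subtree has 1 node {fern}, right has 1 {sage}.
  Root cedar: left subtree has 2 nodes {fig, plum}, right has 2 {ash, lily}.
    Root plum: left subtree has 1 node {fig}, right has 0 { }.
    Root ash: left subtree has 0 nodes { }, right has 1 {lily}.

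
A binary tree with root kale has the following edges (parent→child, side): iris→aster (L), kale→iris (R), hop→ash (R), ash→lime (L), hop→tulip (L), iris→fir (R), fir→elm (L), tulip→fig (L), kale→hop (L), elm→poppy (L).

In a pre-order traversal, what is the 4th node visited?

fig

Pre-order visits the node, then its left subtree, then its right subtree.
Visit kale.
At kale: go left to hop.
  Visit hop.
  At hop: go left to tulip.
    Visit tulip.
    At tulip: go left to fig.
      fig is a leaf — visit fig.
    At tulip: no right child.
  At hop: go right to ash.
    Visit ash.
    At ash: go left to lime.
      lime is a leaf — visit lime.
    At ash: no right child.
At kale: go right to iris.
  Visit iris.
  At iris: go left to aster.
    aster is a leaf — visit aster.
  At iris: go right to fir.
    Visit fir.
    At fir: go left to elm.
      Visit elm.
      At elm: go left to poppy.
        poppy is a leaf — visit poppy.
      At elm: no right child.
    At fir: no right child.
Full pre-order sequence: kale, hop, tulip, fig, ash, lime, iris, aster, fir, elm, poppy.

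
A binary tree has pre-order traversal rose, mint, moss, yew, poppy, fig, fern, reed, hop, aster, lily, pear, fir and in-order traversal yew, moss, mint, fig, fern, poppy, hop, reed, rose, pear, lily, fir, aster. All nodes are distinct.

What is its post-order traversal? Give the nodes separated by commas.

The first element of pre-order is the root; it splits in-order into left and right subtrees.
Root rose: left subtree has 8 nodes {yew, moss, mint, fig, fern, poppy, hop, reed}, right has 4 {pear, lily, fir, aster}.
  Root mint: left subtree has 2 nodes {yew, moss}, right has 5 {fig, fern, poppy, hop, reed}.
    Root moss: left subtree has 1 node {yew}, right has 0 { }.
    Root poppy: left subtree has 2 nodes {fig, fern}, right has 2 {hop, reed}.
      Root fig: left subtree has 0 nodes { }, right has 1 {fern}.
      Root reed: left subtree has 1 node {hop}, right has 0 { }.
  Root aster: left subtree has 3 nodes {pear, lily, fir}, right has 0 { }.
    Root lily: left subtree has 1 node {pear}, right has 1 {fir}.

yew, moss, fern, fig, hop, reed, poppy, mint, pear, fir, lily, aster, rose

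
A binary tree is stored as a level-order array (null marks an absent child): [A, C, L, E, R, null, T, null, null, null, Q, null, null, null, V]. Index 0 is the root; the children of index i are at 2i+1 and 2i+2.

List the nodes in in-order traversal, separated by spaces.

E C R Q A L T V

In-order visits the left subtree, then the node, then the right subtree.
At A: go left to C.
  At C: go left to E.
    E is a leaf — visit E.
  Visit C.
  At C: go right to R.
    At R: no left child.
    Visit R.
    At R: go right to Q.
      Q is a leaf — visit Q.
Visit A.
At A: go right to L.
  At L: no left child.
  Visit L.
  At L: go right to T.
    At T: no left child.
    Visit T.
    At T: go right to V.
      V is a leaf — visit V.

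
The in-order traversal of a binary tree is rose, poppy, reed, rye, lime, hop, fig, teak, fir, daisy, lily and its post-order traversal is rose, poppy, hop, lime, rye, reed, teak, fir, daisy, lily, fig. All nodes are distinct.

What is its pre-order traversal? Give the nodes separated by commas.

fig, reed, poppy, rose, rye, lime, hop, lily, daisy, fir, teak

The last element of post-order is the root; it splits in-order into left and right subtrees.
Root fig: left subtree has 6 nodes {rose, poppy, reed, rye, lime, hop}, right has 4 {teak, fir, daisy, lily}.
  Root reed: left subtree has 2 nodes {rose, poppy}, right has 3 {rye, lime, hop}.
    Root poppy: left subtree has 1 node {rose}, right has 0 { }.
    Root rye: left subtree has 0 nodes { }, right has 2 {lime, hop}.
      Root lime: left subtree has 0 nodes { }, right has 1 {hop}.
  Root lily: left subtree has 3 nodes {teak, fir, daisy}, right has 0 { }.
    Root daisy: left subtree has 2 nodes {teak, fir}, right has 0 { }.
      Root fir: left subtree has 1 node {teak}, right has 0 { }.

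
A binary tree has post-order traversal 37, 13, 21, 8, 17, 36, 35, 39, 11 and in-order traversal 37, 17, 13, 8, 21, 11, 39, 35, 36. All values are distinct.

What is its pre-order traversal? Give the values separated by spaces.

11 17 37 8 13 21 39 35 36

The last element of post-order is the root; it splits in-order into left and right subtrees.
Root 11: left subtree has 5 nodes {37, 17, 13, 8, 21}, right has 3 {39, 35, 36}.
  Root 17: left subtree has 1 node {37}, right has 3 {13, 8, 21}.
    Root 8: left subtree has 1 node {13}, right has 1 {21}.
  Root 39: left subtree has 0 nodes { }, right has 2 {35, 36}.
    Root 35: left subtree has 0 nodes { }, right has 1 {36}.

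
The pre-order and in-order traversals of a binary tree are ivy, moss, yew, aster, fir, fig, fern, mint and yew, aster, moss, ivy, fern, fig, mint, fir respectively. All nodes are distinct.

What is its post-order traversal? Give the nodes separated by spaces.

The first element of pre-order is the root; it splits in-order into left and right subtrees.
Root ivy: left subtree has 3 nodes {yew, aster, moss}, right has 4 {fern, fig, mint, fir}.
  Root moss: left subtree has 2 nodes {yew, aster}, right has 0 { }.
    Root yew: left subtree has 0 nodes { }, right has 1 {aster}.
  Root fir: left subtree has 3 nodes {fern, fig, mint}, right has 0 { }.
    Root fig: left subtree has 1 node {fern}, right has 1 {mint}.

aster yew moss fern mint fig fir ivy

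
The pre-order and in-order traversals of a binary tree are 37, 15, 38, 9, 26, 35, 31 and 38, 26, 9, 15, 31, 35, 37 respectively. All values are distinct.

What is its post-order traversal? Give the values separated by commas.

The first element of pre-order is the root; it splits in-order into left and right subtrees.
Root 37: left subtree has 6 nodes {38, 26, 9, 15, 31, 35}, right has 0 { }.
  Root 15: left subtree has 3 nodes {38, 26, 9}, right has 2 {31, 35}.
    Root 38: left subtree has 0 nodes { }, right has 2 {26, 9}.
      Root 9: left subtree has 1 node {26}, right has 0 { }.
    Root 35: left subtree has 1 node {31}, right has 0 { }.

26, 9, 38, 31, 35, 15, 37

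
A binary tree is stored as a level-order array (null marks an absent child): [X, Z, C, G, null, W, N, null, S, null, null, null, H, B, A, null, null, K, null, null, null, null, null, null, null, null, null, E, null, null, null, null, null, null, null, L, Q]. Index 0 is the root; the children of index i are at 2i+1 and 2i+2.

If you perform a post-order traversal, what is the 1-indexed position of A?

11

Post-order visits the left subtree, then the right subtree, then the node.
At X: go left to Z.
  At Z: go left to G.
    At G: no left child.
    At G: go right to S.
      At S: go left to K.
        At K: go left to L.
          L is a leaf — visit L.
        At K: go right to Q.
          Q is a leaf — visit Q.
        Visit K.
      At S: no right child.
      Visit S.
    Visit G.
  At Z: no right child.
  Visit Z.
At X: go right to C.
  At C: go left to W.
    At W: no left child.
    At W: go right to H.
      H is a leaf — visit H.
    Visit W.
  At C: go right to N.
    At N: go left to B.
      At B: go left to E.
        E is a leaf — visit E.
      At B: no right child.
      Visit B.
    At N: go right to A.
      A is a leaf — visit A.
    Visit N.
  Visit C.
Visit X.
Full post-order sequence: L, Q, K, S, G, Z, H, W, E, B, A, N, C, X.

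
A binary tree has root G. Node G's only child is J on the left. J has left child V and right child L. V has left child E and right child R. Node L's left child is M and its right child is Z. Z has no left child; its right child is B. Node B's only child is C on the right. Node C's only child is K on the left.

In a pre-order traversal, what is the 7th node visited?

Pre-order visits the node, then its left subtree, then its right subtree.
Visit G.
At G: go left to J.
  Visit J.
  At J: go left to V.
    Visit V.
    At V: go left to E.
      E is a leaf — visit E.
    At V: go right to R.
      R is a leaf — visit R.
  At J: go right to L.
    Visit L.
    At L: go left to M.
      M is a leaf — visit M.
    At L: go right to Z.
      Visit Z.
      At Z: no left child.
      At Z: go right to B.
        Visit B.
        At B: no left child.
        At B: go right to C.
          Visit C.
          At C: go left to K.
            K is a leaf — visit K.
          At C: no right child.
At G: no right child.
Full pre-order sequence: G, J, V, E, R, L, M, Z, B, C, K.

M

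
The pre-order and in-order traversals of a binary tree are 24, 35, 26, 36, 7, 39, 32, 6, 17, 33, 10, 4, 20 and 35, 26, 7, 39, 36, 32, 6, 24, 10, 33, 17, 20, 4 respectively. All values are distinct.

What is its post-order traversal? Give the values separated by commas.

39, 7, 6, 32, 36, 26, 35, 10, 33, 20, 4, 17, 24

The first element of pre-order is the root; it splits in-order into left and right subtrees.
Root 24: left subtree has 7 nodes {35, 26, 7, 39, 36, 32, 6}, right has 5 {10, 33, 17, 20, 4}.
  Root 35: left subtree has 0 nodes { }, right has 6 {26, 7, 39, 36, 32, 6}.
    Root 26: left subtree has 0 nodes { }, right has 5 {7, 39, 36, 32, 6}.
      Root 36: left subtree has 2 nodes {7, 39}, right has 2 {32, 6}.
        Root 7: left subtree has 0 nodes { }, right has 1 {39}.
        Root 32: left subtree has 0 nodes { }, right has 1 {6}.
  Root 17: left subtree has 2 nodes {10, 33}, right has 2 {20, 4}.
    Root 33: left subtree has 1 node {10}, right has 0 { }.
    Root 4: left subtree has 1 node {20}, right has 0 { }.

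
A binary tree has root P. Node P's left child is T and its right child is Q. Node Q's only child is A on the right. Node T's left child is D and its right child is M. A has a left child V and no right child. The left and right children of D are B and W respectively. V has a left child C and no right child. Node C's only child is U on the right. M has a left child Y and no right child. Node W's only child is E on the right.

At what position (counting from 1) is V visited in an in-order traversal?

12

In-order visits the left subtree, then the node, then the right subtree.
At P: go left to T.
  At T: go left to D.
    At D: go left to B.
      B is a leaf — visit B.
    Visit D.
    At D: go right to W.
      At W: no left child.
      Visit W.
      At W: go right to E.
        E is a leaf — visit E.
  Visit T.
  At T: go right to M.
    At M: go left to Y.
      Y is a leaf — visit Y.
    Visit M.
    At M: no right child.
Visit P.
At P: go right to Q.
  At Q: no left child.
  Visit Q.
  At Q: go right to A.
    At A: go left to V.
      At V: go left to C.
        At C: no left child.
        Visit C.
        At C: go right to U.
          U is a leaf — visit U.
      Visit V.
      At V: no right child.
    Visit A.
    At A: no right child.
Full in-order sequence: B, D, W, E, T, Y, M, P, Q, C, U, V, A.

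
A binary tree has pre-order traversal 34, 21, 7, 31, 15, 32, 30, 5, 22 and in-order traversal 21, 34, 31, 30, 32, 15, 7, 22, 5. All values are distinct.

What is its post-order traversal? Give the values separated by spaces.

21 30 32 15 31 22 5 7 34

The first element of pre-order is the root; it splits in-order into left and right subtrees.
Root 34: left subtree has 1 node {21}, right has 7 {31, 30, 32, 15, 7, 22, 5}.
  Root 7: left subtree has 4 nodes {31, 30, 32, 15}, right has 2 {22, 5}.
    Root 31: left subtree has 0 nodes { }, right has 3 {30, 32, 15}.
      Root 15: left subtree has 2 nodes {30, 32}, right has 0 { }.
        Root 32: left subtree has 1 node {30}, right has 0 { }.
    Root 5: left subtree has 1 node {22}, right has 0 { }.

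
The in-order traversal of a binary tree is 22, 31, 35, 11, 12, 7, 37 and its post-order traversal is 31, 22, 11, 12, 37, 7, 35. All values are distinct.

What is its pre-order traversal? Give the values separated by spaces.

The last element of post-order is the root; it splits in-order into left and right subtrees.
Root 35: left subtree has 2 nodes {22, 31}, right has 4 {11, 12, 7, 37}.
  Root 22: left subtree has 0 nodes { }, right has 1 {31}.
  Root 7: left subtree has 2 nodes {11, 12}, right has 1 {37}.
    Root 12: left subtree has 1 node {11}, right has 0 { }.

35 22 31 7 12 11 37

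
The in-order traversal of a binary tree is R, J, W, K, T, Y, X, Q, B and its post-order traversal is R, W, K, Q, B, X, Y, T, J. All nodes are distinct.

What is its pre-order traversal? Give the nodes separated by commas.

The last element of post-order is the root; it splits in-order into left and right subtrees.
Root J: left subtree has 1 node {R}, right has 7 {W, K, T, Y, X, Q, B}.
  Root T: left subtree has 2 nodes {W, K}, right has 4 {Y, X, Q, B}.
    Root K: left subtree has 1 node {W}, right has 0 { }.
    Root Y: left subtree has 0 nodes { }, right has 3 {X, Q, B}.
      Root X: left subtree has 0 nodes { }, right has 2 {Q, B}.
        Root B: left subtree has 1 node {Q}, right has 0 { }.

J, R, T, K, W, Y, X, B, Q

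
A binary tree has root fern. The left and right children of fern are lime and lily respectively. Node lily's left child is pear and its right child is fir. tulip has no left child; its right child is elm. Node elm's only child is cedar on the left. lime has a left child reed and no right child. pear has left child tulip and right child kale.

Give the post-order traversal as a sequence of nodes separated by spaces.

reed lime cedar elm tulip kale pear fir lily fern

Post-order visits the left subtree, then the right subtree, then the node.
At fern: go left to lime.
  At lime: go left to reed.
    reed is a leaf — visit reed.
  At lime: no right child.
  Visit lime.
At fern: go right to lily.
  At lily: go left to pear.
    At pear: go left to tulip.
      At tulip: no left child.
      At tulip: go right to elm.
        At elm: go left to cedar.
          cedar is a leaf — visit cedar.
        At elm: no right child.
        Visit elm.
      Visit tulip.
    At pear: go right to kale.
      kale is a leaf — visit kale.
    Visit pear.
  At lily: go right to fir.
    fir is a leaf — visit fir.
  Visit lily.
Visit fern.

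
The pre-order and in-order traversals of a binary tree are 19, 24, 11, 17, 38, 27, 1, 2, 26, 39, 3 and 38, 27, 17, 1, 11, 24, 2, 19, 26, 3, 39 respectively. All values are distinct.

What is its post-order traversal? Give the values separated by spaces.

The first element of pre-order is the root; it splits in-order into left and right subtrees.
Root 19: left subtree has 7 nodes {38, 27, 17, 1, 11, 24, 2}, right has 3 {26, 3, 39}.
  Root 24: left subtree has 5 nodes {38, 27, 17, 1, 11}, right has 1 {2}.
    Root 11: left subtree has 4 nodes {38, 27, 17, 1}, right has 0 { }.
      Root 17: left subtree has 2 nodes {38, 27}, right has 1 {1}.
        Root 38: left subtree has 0 nodes { }, right has 1 {27}.
  Root 26: left subtree has 0 nodes { }, right has 2 {3, 39}.
    Root 39: left subtree has 1 node {3}, right has 0 { }.

27 38 1 17 11 2 24 3 39 26 19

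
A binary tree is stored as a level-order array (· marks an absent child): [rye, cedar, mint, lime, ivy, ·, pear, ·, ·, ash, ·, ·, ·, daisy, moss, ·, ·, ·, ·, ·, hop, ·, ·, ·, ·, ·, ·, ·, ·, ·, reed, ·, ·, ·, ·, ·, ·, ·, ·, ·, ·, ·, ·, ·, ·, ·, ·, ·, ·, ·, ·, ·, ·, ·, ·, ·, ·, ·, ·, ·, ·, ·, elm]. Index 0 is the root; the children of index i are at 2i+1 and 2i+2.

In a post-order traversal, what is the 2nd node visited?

Post-order visits the left subtree, then the right subtree, then the node.
At rye: go left to cedar.
  At cedar: go left to lime.
    lime is a leaf — visit lime.
  At cedar: go right to ivy.
    At ivy: go left to ash.
      At ash: no left child.
      At ash: go right to hop.
        hop is a leaf — visit hop.
      Visit ash.
    At ivy: no right child.
    Visit ivy.
  Visit cedar.
At rye: go right to mint.
  At mint: no left child.
  At mint: go right to pear.
    At pear: go left to daisy.
      daisy is a leaf — visit daisy.
    At pear: go right to moss.
      At moss: no left child.
      At moss: go right to reed.
        At reed: no left child.
        At reed: go right to elm.
          elm is a leaf — visit elm.
        Visit reed.
      Visit moss.
    Visit pear.
  Visit mint.
Visit rye.
Full post-order sequence: lime, hop, ash, ivy, cedar, daisy, elm, reed, moss, pear, mint, rye.

hop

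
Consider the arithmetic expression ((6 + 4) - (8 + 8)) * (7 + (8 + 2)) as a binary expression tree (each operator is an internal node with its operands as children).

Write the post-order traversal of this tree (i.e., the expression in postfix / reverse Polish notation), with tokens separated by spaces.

6 4 + 8 8 + - 7 8 2 + + *

Post-order on an expression tree gives postfix notation: for each operator, emit left operand, right operand, then the operator.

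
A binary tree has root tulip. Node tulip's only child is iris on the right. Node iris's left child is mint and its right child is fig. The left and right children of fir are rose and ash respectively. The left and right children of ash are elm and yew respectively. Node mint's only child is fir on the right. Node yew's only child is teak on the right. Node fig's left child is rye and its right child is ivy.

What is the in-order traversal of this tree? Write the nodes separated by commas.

In-order visits the left subtree, then the node, then the right subtree.
At tulip: no left child.
Visit tulip.
At tulip: go right to iris.
  At iris: go left to mint.
    At mint: no left child.
    Visit mint.
    At mint: go right to fir.
      At fir: go left to rose.
        rose is a leaf — visit rose.
      Visit fir.
      At fir: go right to ash.
        At ash: go left to elm.
          elm is a leaf — visit elm.
        Visit ash.
        At ash: go right to yew.
          At yew: no left child.
          Visit yew.
          At yew: go right to teak.
            teak is a leaf — visit teak.
  Visit iris.
  At iris: go right to fig.
    At fig: go left to rye.
      rye is a leaf — visit rye.
    Visit fig.
    At fig: go right to ivy.
      ivy is a leaf — visit ivy.

tulip, mint, rose, fir, elm, ash, yew, teak, iris, rye, fig, ivy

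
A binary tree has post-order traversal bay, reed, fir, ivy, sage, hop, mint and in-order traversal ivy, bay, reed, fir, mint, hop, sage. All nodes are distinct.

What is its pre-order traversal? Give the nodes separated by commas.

mint, ivy, fir, reed, bay, hop, sage

The last element of post-order is the root; it splits in-order into left and right subtrees.
Root mint: left subtree has 4 nodes {ivy, bay, reed, fir}, right has 2 {hop, sage}.
  Root ivy: left subtree has 0 nodes { }, right has 3 {bay, reed, fir}.
    Root fir: left subtree has 2 nodes {bay, reed}, right has 0 { }.
      Root reed: left subtree has 1 node {bay}, right has 0 { }.
  Root hop: left subtree has 0 nodes { }, right has 1 {sage}.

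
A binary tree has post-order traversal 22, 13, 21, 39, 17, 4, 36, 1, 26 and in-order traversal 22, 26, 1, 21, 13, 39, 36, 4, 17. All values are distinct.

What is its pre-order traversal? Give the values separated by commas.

The last element of post-order is the root; it splits in-order into left and right subtrees.
Root 26: left subtree has 1 node {22}, right has 7 {1, 21, 13, 39, 36, 4, 17}.
  Root 1: left subtree has 0 nodes { }, right has 6 {21, 13, 39, 36, 4, 17}.
    Root 36: left subtree has 3 nodes {21, 13, 39}, right has 2 {4, 17}.
      Root 39: left subtree has 2 nodes {21, 13}, right has 0 { }.
        Root 21: left subtree has 0 nodes { }, right has 1 {13}.
      Root 4: left subtree has 0 nodes { }, right has 1 {17}.

26, 22, 1, 36, 39, 21, 13, 4, 17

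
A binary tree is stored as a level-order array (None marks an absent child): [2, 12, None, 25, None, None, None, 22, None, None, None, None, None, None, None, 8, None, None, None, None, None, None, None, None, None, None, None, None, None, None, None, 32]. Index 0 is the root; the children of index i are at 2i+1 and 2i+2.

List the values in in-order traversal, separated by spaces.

In-order visits the left subtree, then the node, then the right subtree.
At 2: go left to 12.
  At 12: go left to 25.
    At 25: go left to 22.
      At 22: go left to 8.
        At 8: go left to 32.
          32 is a leaf — visit 32.
        Visit 8.
        At 8: no right child.
      Visit 22.
      At 22: no right child.
    Visit 25.
    At 25: no right child.
  Visit 12.
  At 12: no right child.
Visit 2.
At 2: no right child.

32 8 22 25 12 2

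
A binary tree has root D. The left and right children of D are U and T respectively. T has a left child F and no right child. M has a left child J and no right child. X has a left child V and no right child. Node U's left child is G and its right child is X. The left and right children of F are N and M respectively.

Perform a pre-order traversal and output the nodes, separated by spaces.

Pre-order visits the node, then its left subtree, then its right subtree.
Visit D.
At D: go left to U.
  Visit U.
  At U: go left to G.
    G is a leaf — visit G.
  At U: go right to X.
    Visit X.
    At X: go left to V.
      V is a leaf — visit V.
    At X: no right child.
At D: go right to T.
  Visit T.
  At T: go left to F.
    Visit F.
    At F: go left to N.
      N is a leaf — visit N.
    At F: go right to M.
      Visit M.
      At M: go left to J.
        J is a leaf — visit J.
      At M: no right child.
  At T: no right child.

D U G X V T F N M J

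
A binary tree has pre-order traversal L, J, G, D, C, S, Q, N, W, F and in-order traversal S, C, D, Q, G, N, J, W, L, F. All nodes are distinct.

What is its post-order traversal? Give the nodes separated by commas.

The first element of pre-order is the root; it splits in-order into left and right subtrees.
Root L: left subtree has 8 nodes {S, C, D, Q, G, N, J, W}, right has 1 {F}.
  Root J: left subtree has 6 nodes {S, C, D, Q, G, N}, right has 1 {W}.
    Root G: left subtree has 4 nodes {S, C, D, Q}, right has 1 {N}.
      Root D: left subtree has 2 nodes {S, C}, right has 1 {Q}.
        Root C: left subtree has 1 node {S}, right has 0 { }.

S, C, Q, D, N, G, W, J, F, L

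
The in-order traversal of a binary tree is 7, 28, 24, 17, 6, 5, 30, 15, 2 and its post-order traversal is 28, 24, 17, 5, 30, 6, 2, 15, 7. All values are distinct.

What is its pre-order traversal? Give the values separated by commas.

7, 15, 6, 17, 24, 28, 30, 5, 2

The last element of post-order is the root; it splits in-order into left and right subtrees.
Root 7: left subtree has 0 nodes { }, right has 8 {28, 24, 17, 6, 5, 30, 15, 2}.
  Root 15: left subtree has 6 nodes {28, 24, 17, 6, 5, 30}, right has 1 {2}.
    Root 6: left subtree has 3 nodes {28, 24, 17}, right has 2 {5, 30}.
      Root 17: left subtree has 2 nodes {28, 24}, right has 0 { }.
        Root 24: left subtree has 1 node {28}, right has 0 { }.
      Root 30: left subtree has 1 node {5}, right has 0 { }.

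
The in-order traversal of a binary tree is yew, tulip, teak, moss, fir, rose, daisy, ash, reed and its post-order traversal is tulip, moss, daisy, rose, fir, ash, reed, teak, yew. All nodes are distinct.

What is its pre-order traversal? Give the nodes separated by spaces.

The last element of post-order is the root; it splits in-order into left and right subtrees.
Root yew: left subtree has 0 nodes { }, right has 8 {tulip, teak, moss, fir, rose, daisy, ash, reed}.
  Root teak: left subtree has 1 node {tulip}, right has 6 {moss, fir, rose, daisy, ash, reed}.
    Root reed: left subtree has 5 nodes {moss, fir, rose, daisy, ash}, right has 0 { }.
      Root ash: left subtree has 4 nodes {moss, fir, rose, daisy}, right has 0 { }.
        Root fir: left subtree has 1 node {moss}, right has 2 {rose, daisy}.
          Root rose: left subtree has 0 nodes { }, right has 1 {daisy}.

yew teak tulip reed ash fir moss rose daisy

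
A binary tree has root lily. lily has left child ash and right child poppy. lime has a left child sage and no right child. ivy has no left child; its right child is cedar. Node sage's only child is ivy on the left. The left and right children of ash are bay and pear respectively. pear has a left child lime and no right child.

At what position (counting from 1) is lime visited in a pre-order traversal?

Pre-order visits the node, then its left subtree, then its right subtree.
Visit lily.
At lily: go left to ash.
  Visit ash.
  At ash: go left to bay.
    bay is a leaf — visit bay.
  At ash: go right to pear.
    Visit pear.
    At pear: go left to lime.
      Visit lime.
      At lime: go left to sage.
        Visit sage.
        At sage: go left to ivy.
          Visit ivy.
          At ivy: no left child.
          At ivy: go right to cedar.
            cedar is a leaf — visit cedar.
        At sage: no right child.
      At lime: no right child.
    At pear: no right child.
At lily: go right to poppy.
  poppy is a leaf — visit poppy.
Full pre-order sequence: lily, ash, bay, pear, lime, sage, ivy, cedar, poppy.

5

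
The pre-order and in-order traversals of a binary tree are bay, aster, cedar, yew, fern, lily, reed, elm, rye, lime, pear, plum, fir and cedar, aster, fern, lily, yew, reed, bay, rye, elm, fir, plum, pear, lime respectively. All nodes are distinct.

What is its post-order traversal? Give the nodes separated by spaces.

The first element of pre-order is the root; it splits in-order into left and right subtrees.
Root bay: left subtree has 6 nodes {cedar, aster, fern, lily, yew, reed}, right has 6 {rye, elm, fir, plum, pear, lime}.
  Root aster: left subtree has 1 node {cedar}, right has 4 {fern, lily, yew, reed}.
    Root yew: left subtree has 2 nodes {fern, lily}, right has 1 {reed}.
      Root fern: left subtree has 0 nodes { }, right has 1 {lily}.
  Root elm: left subtree has 1 node {rye}, right has 4 {fir, plum, pear, lime}.
    Root lime: left subtree has 3 nodes {fir, plum, pear}, right has 0 { }.
      Root pear: left subtree has 2 nodes {fir, plum}, right has 0 { }.
        Root plum: left subtree has 1 node {fir}, right has 0 { }.

cedar lily fern reed yew aster rye fir plum pear lime elm bay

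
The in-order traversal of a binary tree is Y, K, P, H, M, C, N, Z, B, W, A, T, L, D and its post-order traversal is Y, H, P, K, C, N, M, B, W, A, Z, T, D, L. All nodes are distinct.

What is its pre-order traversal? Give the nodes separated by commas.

L, T, Z, M, K, Y, P, H, N, C, A, W, B, D

The last element of post-order is the root; it splits in-order into left and right subtrees.
Root L: left subtree has 12 nodes {Y, K, P, H, M, C, N, Z, B, W, A, T}, right has 1 {D}.
  Root T: left subtree has 11 nodes {Y, K, P, H, M, C, N, Z, B, W, A}, right has 0 { }.
    Root Z: left subtree has 7 nodes {Y, K, P, H, M, C, N}, right has 3 {B, W, A}.
      Root M: left subtree has 4 nodes {Y, K, P, H}, right has 2 {C, N}.
        Root K: left subtree has 1 node {Y}, right has 2 {P, H}.
          Root P: left subtree has 0 nodes { }, right has 1 {H}.
        Root N: left subtree has 1 node {C}, right has 0 { }.
      Root A: left subtree has 2 nodes {B, W}, right has 0 { }.
        Root W: left subtree has 1 node {B}, right has 0 { }.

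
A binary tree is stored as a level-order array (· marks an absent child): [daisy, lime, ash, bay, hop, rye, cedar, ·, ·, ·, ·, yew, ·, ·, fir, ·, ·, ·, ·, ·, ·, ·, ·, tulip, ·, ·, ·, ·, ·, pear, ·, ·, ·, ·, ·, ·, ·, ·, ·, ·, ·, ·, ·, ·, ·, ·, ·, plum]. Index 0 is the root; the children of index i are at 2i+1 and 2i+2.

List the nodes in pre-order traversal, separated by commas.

Pre-order visits the node, then its left subtree, then its right subtree.
Visit daisy.
At daisy: go left to lime.
  Visit lime.
  At lime: go left to bay.
    bay is a leaf — visit bay.
  At lime: go right to hop.
    hop is a leaf — visit hop.
At daisy: go right to ash.
  Visit ash.
  At ash: go left to rye.
    Visit rye.
    At rye: go left to yew.
      Visit yew.
      At yew: go left to tulip.
        Visit tulip.
        At tulip: go left to plum.
          plum is a leaf — visit plum.
        At tulip: no right child.
      At yew: no right child.
    At rye: no right child.
  At ash: go right to cedar.
    Visit cedar.
    At cedar: no left child.
    At cedar: go right to fir.
      Visit fir.
      At fir: go left to pear.
        pear is a leaf — visit pear.
      At fir: no right child.

daisy, lime, bay, hop, ash, rye, yew, tulip, plum, cedar, fir, pear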